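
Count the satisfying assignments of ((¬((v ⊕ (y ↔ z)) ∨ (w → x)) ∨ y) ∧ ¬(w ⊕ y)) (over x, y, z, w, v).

x | y | z | w | v || φ
1 | 1 | 1 | 1 | 1 || 1
1 | 1 | 1 | 1 | 0 || 1
1 | 1 | 1 | 0 | 1 || 0
1 | 1 | 1 | 0 | 0 || 0
1 | 1 | 0 | 1 | 1 || 1
1 | 1 | 0 | 1 | 0 || 1
1 | 1 | 0 | 0 | 1 || 0
1 | 1 | 0 | 0 | 0 || 0
1 | 0 | 1 | 1 | 1 || 0
1 | 0 | 1 | 1 | 0 || 0
1 | 0 | 1 | 0 | 1 || 0
1 | 0 | 1 | 0 | 0 || 0
1 | 0 | 0 | 1 | 1 || 0
1 | 0 | 0 | 1 | 0 || 0
1 | 0 | 0 | 0 | 1 || 0
1 | 0 | 0 | 0 | 0 || 0
0 | 1 | 1 | 1 | 1 || 1
0 | 1 | 1 | 1 | 0 || 1
0 | 1 | 1 | 0 | 1 || 0
0 | 1 | 1 | 0 | 0 || 0
0 | 1 | 0 | 1 | 1 || 1
0 | 1 | 0 | 1 | 0 || 1
0 | 1 | 0 | 0 | 1 || 0
0 | 1 | 0 | 0 | 0 || 0
0 | 0 | 1 | 1 | 1 || 0
0 | 0 | 1 | 1 | 0 || 0
0 | 0 | 1 | 0 | 1 || 0
0 | 0 | 1 | 0 | 0 || 0
0 | 0 | 0 | 1 | 1 || 0
0 | 0 | 0 | 1 | 0 || 0
0 | 0 | 0 | 0 | 1 || 0
0 | 0 | 0 | 0 | 0 || 0
The formula is true on 8 of the 32 rows.

8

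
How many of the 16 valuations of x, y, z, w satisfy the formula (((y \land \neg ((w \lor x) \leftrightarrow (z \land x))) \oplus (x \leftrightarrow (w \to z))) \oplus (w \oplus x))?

6

x  y  z  w  |  (w \lor x)  (z \land x)  (w \to z)  (w \oplus x)  φ
T  T  T  T  |      T            T           T           F        T
T  T  T  F  |      T            T           T           T        F
T  T  F  T  |      T            F           F           F        T
T  T  F  F  |      T            F           T           T        T
T  F  T  T  |      T            T           T           F        T
T  F  T  F  |      T            T           T           T        F
T  F  F  T  |      T            F           F           F        F
T  F  F  F  |      T            F           T           T        F
F  T  T  T  |      T            F           T           T        F
F  T  T  F  |      F            F           T           F        F
F  T  F  T  |      T            F           F           T        T
F  T  F  F  |      F            F           T           F        F
F  F  T  T  |      T            F           T           T        T
F  F  T  F  |      F            F           T           F        F
F  F  F  T  |      T            F           F           T        F
F  F  F  F  |      F            F           T           F        F
The formula is true on 6 of the 16 rows.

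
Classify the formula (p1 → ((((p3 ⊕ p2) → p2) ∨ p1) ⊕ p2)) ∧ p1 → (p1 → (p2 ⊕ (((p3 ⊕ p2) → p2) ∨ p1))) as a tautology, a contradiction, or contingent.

tautology

p1 | p2 | p3 || (p3 ⊕ p2) | ((p3 ⊕ p2) → p2) | (((p3 ⊕ p2) → p2) ∨ p1) | φ
1  | 1  | 1  ||     0     |        1         |            1            | 1
1  | 1  | 0  ||     1     |        1         |            1            | 1
1  | 0  | 1  ||     1     |        0         |            1            | 1
1  | 0  | 0  ||     0     |        1         |            1            | 1
0  | 1  | 1  ||     0     |        1         |            1            | 1
0  | 1  | 0  ||     1     |        1         |            1            | 1
0  | 0  | 1  ||     1     |        0         |            0            | 1
0  | 0  | 0  ||     0     |        1         |            1            | 1
Every row is 1, so the formula is a tautology.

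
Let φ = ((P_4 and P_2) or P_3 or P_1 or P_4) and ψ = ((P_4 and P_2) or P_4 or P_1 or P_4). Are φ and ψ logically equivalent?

not equivalent

P_1 | P_2 | P_3 | P_4 | φ | ψ
--- | --- | --- | --- | - | -
 1  |  1  |  1  |  1  | 1 | 1
 1  |  1  |  1  |  0  | 1 | 1
 1  |  1  |  0  |  1  | 1 | 1
 1  |  1  |  0  |  0  | 1 | 1
 1  |  0  |  1  |  1  | 1 | 1
 1  |  0  |  1  |  0  | 1 | 1
 1  |  0  |  0  |  1  | 1 | 1
 1  |  0  |  0  |  0  | 1 | 1
 0  |  1  |  1  |  1  | 1 | 1
 0  |  1  |  1  |  0  | 1 | 0
 0  |  1  |  0  |  1  | 1 | 1
 0  |  1  |  0  |  0  | 0 | 0
 0  |  0  |  1  |  1  | 1 | 1
 0  |  0  |  1  |  0  | 1 | 0
 0  |  0  |  0  |  1  | 1 | 1
 0  |  0  |  0  |  0  | 0 | 0
The columns differ at P_1=0, P_2=1, P_3=1, P_4=0 (φ=1, ψ=0), so they are not equivalent.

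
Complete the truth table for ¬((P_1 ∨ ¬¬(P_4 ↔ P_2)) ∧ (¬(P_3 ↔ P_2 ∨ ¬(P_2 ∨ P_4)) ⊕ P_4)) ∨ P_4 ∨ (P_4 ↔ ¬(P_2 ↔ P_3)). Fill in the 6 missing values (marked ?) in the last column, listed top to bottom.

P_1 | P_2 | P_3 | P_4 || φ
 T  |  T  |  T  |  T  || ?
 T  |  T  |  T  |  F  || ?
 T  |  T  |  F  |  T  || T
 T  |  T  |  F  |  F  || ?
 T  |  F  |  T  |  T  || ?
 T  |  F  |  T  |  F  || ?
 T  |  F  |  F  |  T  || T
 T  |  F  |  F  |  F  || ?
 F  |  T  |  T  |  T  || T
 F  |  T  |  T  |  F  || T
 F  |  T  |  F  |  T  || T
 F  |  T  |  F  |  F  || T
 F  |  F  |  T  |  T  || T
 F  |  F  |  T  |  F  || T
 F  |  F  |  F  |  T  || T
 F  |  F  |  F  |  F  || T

Row P_1=T, P_2=T, P_3=T, P_4=T: ¬((P_1 ∨ ¬¬(P_4 ↔ P_2)) ∧ (¬(P_3 ↔ P_2 ∨ ¬(P_2 ∨ P_4)) ⊕ P_4)) = F, (P_4 ↔ ¬(P_2 ↔ P_3)) = F, so the formula = T.
Row P_1=T, P_2=T, P_3=T, P_4=F: ¬((P_1 ∨ ¬¬(P_4 ↔ P_2)) ∧ (¬(P_3 ↔ P_2 ∨ ¬(P_2 ∨ P_4)) ⊕ P_4)) = T, (P_4 ↔ ¬(P_2 ↔ P_3)) = T, so the formula = T.
Row P_1=T, P_2=T, P_3=F, P_4=F: ¬((P_1 ∨ ¬¬(P_4 ↔ P_2)) ∧ (¬(P_3 ↔ P_2 ∨ ¬(P_2 ∨ P_4)) ⊕ P_4)) = F, (P_4 ↔ ¬(P_2 ↔ P_3)) = F, so the formula = F.
Row P_1=T, P_2=F, P_3=T, P_4=T: ¬((P_1 ∨ ¬¬(P_4 ↔ P_2)) ∧ (¬(P_3 ↔ P_2 ∨ ¬(P_2 ∨ P_4)) ⊕ P_4)) = T, (P_4 ↔ ¬(P_2 ↔ P_3)) = T, so the formula = T.
Row P_1=T, P_2=F, P_3=T, P_4=F: ¬((P_1 ∨ ¬¬(P_4 ↔ P_2)) ∧ (¬(P_3 ↔ P_2 ∨ ¬(P_2 ∨ P_4)) ⊕ P_4)) = T, (P_4 ↔ ¬(P_2 ↔ P_3)) = F, so the formula = T.
Row P_1=T, P_2=F, P_3=F, P_4=F: ¬((P_1 ∨ ¬¬(P_4 ↔ P_2)) ∧ (¬(P_3 ↔ P_2 ∨ ¬(P_2 ∨ P_4)) ⊕ P_4)) = F, (P_4 ↔ ¬(P_2 ↔ P_3)) = T, so the formula = T.

T, T, F, T, T, T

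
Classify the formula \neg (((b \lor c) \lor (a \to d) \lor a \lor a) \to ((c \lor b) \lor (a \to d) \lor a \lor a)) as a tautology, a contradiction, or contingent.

a | b | c | d | (b \lor c) | (a \to d) | (c \lor b) | φ
- | - | - | - | ---------- | --------- | ---------- | -
F | F | F | F |     F      |     T     |     F      | F
F | F | F | T |     F      |     T     |     F      | F
F | F | T | F |     T      |     T     |     T      | F
F | F | T | T |     T      |     T     |     T      | F
F | T | F | F |     T      |     T     |     T      | F
F | T | F | T |     T      |     T     |     T      | F
F | T | T | F |     T      |     T     |     T      | F
F | T | T | T |     T      |     T     |     T      | F
T | F | F | F |     F      |     F     |     F      | F
T | F | F | T |     F      |     T     |     F      | F
T | F | T | F |     T      |     F     |     T      | F
T | F | T | T |     T      |     T     |     T      | F
T | T | F | F |     T      |     F     |     T      | F
T | T | F | T |     T      |     T     |     T      | F
T | T | T | F |     T      |     F     |     T      | F
T | T | T | T |     T      |     T     |     T      | F
Every row is F, so the formula is a contradiction.

contradiction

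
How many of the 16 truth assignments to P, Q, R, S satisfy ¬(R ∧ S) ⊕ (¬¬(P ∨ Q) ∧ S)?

12

P | Q | R | S || (R ∧ S) | ¬(R ∧ S) | (P ∨ Q) | ¬(P ∨ Q) | ¬¬(P ∨ Q) | (¬¬(P ∨ Q) ∧ S) | (¬(R ∧ S) ⊕ (¬¬(P ∨ Q) ∧ S))
T | T | T | T ||    T    |    F     |    T    |    F     |     T     |        T        |              T              
T | T | T | F ||    F    |    T     |    T    |    F     |     T     |        F        |              T              
T | T | F | T ||    F    |    T     |    T    |    F     |     T     |        T        |              F              
T | T | F | F ||    F    |    T     |    T    |    F     |     T     |        F        |              T              
T | F | T | T ||    T    |    F     |    T    |    F     |     T     |        T        |              T              
T | F | T | F ||    F    |    T     |    T    |    F     |     T     |        F        |              T              
T | F | F | T ||    F    |    T     |    T    |    F     |     T     |        T        |              F              
T | F | F | F ||    F    |    T     |    T    |    F     |     T     |        F        |              T              
F | T | T | T ||    T    |    F     |    T    |    F     |     T     |        T        |              T              
F | T | T | F ||    F    |    T     |    T    |    F     |     T     |        F        |              T              
F | T | F | T ||    F    |    T     |    T    |    F     |     T     |        T        |              F              
F | T | F | F ||    F    |    T     |    T    |    F     |     T     |        F        |              T              
F | F | T | T ||    T    |    F     |    F    |    T     |     F     |        F        |              F              
F | F | T | F ||    F    |    T     |    F    |    T     |     F     |        F        |              T              
F | F | F | T ||    F    |    T     |    F    |    T     |     F     |        F        |              T              
F | F | F | F ||    F    |    T     |    F    |    T     |     F     |        F        |              T              
The formula is true on 12 of the 16 rows.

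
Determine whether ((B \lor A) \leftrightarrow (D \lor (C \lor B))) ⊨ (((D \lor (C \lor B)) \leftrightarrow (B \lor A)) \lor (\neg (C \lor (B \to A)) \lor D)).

A | B | C | D | φ | ψ
- | - | - | - | - | -
0 | 0 | 0 | 0 | 1 | 1
0 | 0 | 0 | 1 | 0 | 1
0 | 0 | 1 | 0 | 0 | 0
0 | 0 | 1 | 1 | 0 | 1
0 | 1 | 0 | 0 | 1 | 1
0 | 1 | 0 | 1 | 1 | 1
0 | 1 | 1 | 0 | 1 | 1
0 | 1 | 1 | 1 | 1 | 1
1 | 0 | 0 | 0 | 0 | 0
1 | 0 | 0 | 1 | 1 | 1
1 | 0 | 1 | 0 | 1 | 1
1 | 0 | 1 | 1 | 1 | 1
1 | 1 | 0 | 0 | 1 | 1
1 | 1 | 0 | 1 | 1 | 1
1 | 1 | 1 | 0 | 1 | 1
1 | 1 | 1 | 1 | 1 | 1
In every row where φ is true, ψ is also true, so φ ⊨ ψ.

yes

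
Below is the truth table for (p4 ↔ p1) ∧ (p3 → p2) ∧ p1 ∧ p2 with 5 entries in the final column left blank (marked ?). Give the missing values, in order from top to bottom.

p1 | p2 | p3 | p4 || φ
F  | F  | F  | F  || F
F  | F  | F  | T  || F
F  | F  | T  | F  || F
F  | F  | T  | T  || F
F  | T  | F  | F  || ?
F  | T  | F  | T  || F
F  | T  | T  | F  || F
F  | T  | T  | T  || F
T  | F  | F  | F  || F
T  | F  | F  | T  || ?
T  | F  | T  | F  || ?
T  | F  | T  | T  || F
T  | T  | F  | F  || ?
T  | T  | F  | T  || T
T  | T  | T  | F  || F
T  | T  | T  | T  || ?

F, F, F, F, T

Row p1=F, p2=T, p3=F, p4=F: (p4 ↔ p1) = T, (p3 → p2) = T, (p1 ∧ p2) = F, so the formula = F.
Row p1=T, p2=F, p3=F, p4=T: (p4 ↔ p1) = T, (p3 → p2) = T, (p1 ∧ p2) = F, so the formula = F.
Row p1=T, p2=F, p3=T, p4=F: (p4 ↔ p1) = F, (p3 → p2) = F, (p1 ∧ p2) = F, so the formula = F.
Row p1=T, p2=T, p3=F, p4=F: (p4 ↔ p1) = F, (p3 → p2) = T, (p1 ∧ p2) = T, so the formula = F.
Row p1=T, p2=T, p3=T, p4=T: (p4 ↔ p1) = T, (p3 → p2) = T, (p1 ∧ p2) = T, so the formula = T.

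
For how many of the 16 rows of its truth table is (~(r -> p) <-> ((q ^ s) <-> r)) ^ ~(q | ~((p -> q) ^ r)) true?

p  q  r  s     (r -> p)  ~(r -> p)  (q ^ s)  ((q ^ s) <-> r)  (p -> q)  ((p -> q) ^ r)  ~((p -> q) ^ r)  (q | ~((p -> q) ^ r))  ~(q | ~((p -> q) ^ r))  φ
T  T  T  T        T          F         F            F            T            F                T                   T                      F             T
T  T  T  F        T          F         T            T            T            F                T                   T                      F             F
T  T  F  T        T          F         F            T            T            T                F                   T                      F             F
T  T  F  F        T          F         T            F            T            T                F                   T                      F             T
T  F  T  T        T          F         T            T            F            T                F                   F                      T             T
T  F  T  F        T          F         F            F            F            T                F                   F                      T             F
T  F  F  T        T          F         T            F            F            F                T                   T                      F             T
T  F  F  F        T          F         F            T            F            F                T                   T                      F             F
F  T  T  T        F          T         F            F            T            F                T                   T                      F             F
F  T  T  F        F          T         T            T            T            F                T                   T                      F             T
F  T  F  T        T          F         F            T            T            T                F                   T                      F             F
F  T  F  F        T          F         T            F            T            T                F                   T                      F             T
F  F  T  T        F          T         T            T            T            F                T                   T                      F             T
F  F  T  F        F          T         F            F            T            F                T                   T                      F             F
F  F  F  T        T          F         T            F            T            T                F                   F                      T             F
F  F  F  F        T          F         F            T            T            T                F                   F                      T             T
The formula is true on 8 of the 16 rows.

8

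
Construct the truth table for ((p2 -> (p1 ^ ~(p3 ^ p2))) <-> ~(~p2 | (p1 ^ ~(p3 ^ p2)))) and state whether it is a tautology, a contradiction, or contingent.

contradiction

p1  p2  p3     (p3 ^ p2)  ~(p3 ^ p2)  (p1 ^ ~(p3 ^ p2))  (p2 -> (p1 ^ ~(p3 ^ p2)))  ~p2  (~p2 | (p1 ^ ~(p3 ^ p2)))  ~(~p2 | (p1 ^ ~(p3 ^ p2)))  φ
0   0   0          0          1               1                      1               1               1                          0               0
0   0   1          1          0               0                      1               1               1                          0               0
0   1   0          1          0               0                      0               0               0                          1               0
0   1   1          0          1               1                      1               0               1                          0               0
1   0   0          0          1               0                      1               1               1                          0               0
1   0   1          1          0               1                      1               1               1                          0               0
1   1   0          1          0               1                      1               0               1                          0               0
1   1   1          0          1               0                      0               0               0                          1               0
Every row is 0, so the formula is a contradiction.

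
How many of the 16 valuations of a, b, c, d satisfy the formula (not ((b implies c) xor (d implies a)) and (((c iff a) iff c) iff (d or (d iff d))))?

6

a | b | c | d || (b implies c) | (d implies a) | (c iff a) | ((c iff a) iff c) | (d iff d) | (d or (d iff d)) | φ
F | F | F | F ||       T       |       T       |     T     |         F         |     T     |        T         | F
F | F | F | T ||       T       |       F       |     T     |         F         |     T     |        T         | F
F | F | T | F ||       T       |       T       |     F     |         F         |     T     |        T         | F
F | F | T | T ||       T       |       F       |     F     |         F         |     T     |        T         | F
F | T | F | F ||       F       |       T       |     T     |         F         |     T     |        T         | F
F | T | F | T ||       F       |       F       |     T     |         F         |     T     |        T         | F
F | T | T | F ||       T       |       T       |     F     |         F         |     T     |        T         | F
F | T | T | T ||       T       |       F       |     F     |         F         |     T     |        T         | F
T | F | F | F ||       T       |       T       |     F     |         T         |     T     |        T         | T
T | F | F | T ||       T       |       T       |     F     |         T         |     T     |        T         | T
T | F | T | F ||       T       |       T       |     T     |         T         |     T     |        T         | T
T | F | T | T ||       T       |       T       |     T     |         T         |     T     |        T         | T
T | T | F | F ||       F       |       T       |     F     |         T         |     T     |        T         | F
T | T | F | T ||       F       |       T       |     F     |         T         |     T     |        T         | F
T | T | T | F ||       T       |       T       |     T     |         T         |     T     |        T         | T
T | T | T | T ||       T       |       T       |     T     |         T         |     T     |        T         | T
The formula is true on 6 of the 16 rows.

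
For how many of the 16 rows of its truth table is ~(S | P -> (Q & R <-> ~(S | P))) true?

P  Q  R  S     (S | P)  (Q & R)  ~(S | P)  ((Q & R) <-> ~(S | P))  φ
F  F  F  F        F        F        T                F             F
F  F  F  T        T        F        F                T             F
F  F  T  F        F        F        T                F             F
F  F  T  T        T        F        F                T             F
F  T  F  F        F        F        T                F             F
F  T  F  T        T        F        F                T             F
F  T  T  F        F        T        T                T             F
F  T  T  T        T        T        F                F             T
T  F  F  F        T        F        F                T             F
T  F  F  T        T        F        F                T             F
T  F  T  F        T        F        F                T             F
T  F  T  T        T        F        F                T             F
T  T  F  F        T        F        F                T             F
T  T  F  T        T        F        F                T             F
T  T  T  F        T        T        F                F             T
T  T  T  T        T        T        F                F             T
The formula is true on 3 of the 16 rows.

3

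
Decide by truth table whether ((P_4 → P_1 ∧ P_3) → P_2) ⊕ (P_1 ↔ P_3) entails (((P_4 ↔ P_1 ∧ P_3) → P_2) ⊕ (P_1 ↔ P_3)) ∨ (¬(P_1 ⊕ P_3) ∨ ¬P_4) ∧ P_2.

no

P_1 | P_2 | P_3 | P_4 || φ | ψ
 1  |  1  |  1  |  1  || 0 | 1
 1  |  1  |  1  |  0  || 0 | 1
 1  |  1  |  0  |  1  || 1 | 1
 1  |  1  |  0  |  0  || 1 | 1
 1  |  0  |  1  |  1  || 1 | 1
 1  |  0  |  1  |  0  || 1 | 0
 1  |  0  |  0  |  1  || 1 | 1
 1  |  0  |  0  |  0  || 0 | 0
 0  |  1  |  1  |  1  || 1 | 1
 0  |  1  |  1  |  0  || 1 | 1
 0  |  1  |  0  |  1  || 0 | 1
 0  |  1  |  0  |  0  || 0 | 1
 0  |  0  |  1  |  1  || 1 | 1
 0  |  0  |  1  |  0  || 0 | 0
 0  |  0  |  0  |  1  || 0 | 0
 0  |  0  |  0  |  0  || 1 | 1
At P_1=1, P_2=0, P_3=1, P_4=0 we have φ true but ψ false, so φ does not entail ψ.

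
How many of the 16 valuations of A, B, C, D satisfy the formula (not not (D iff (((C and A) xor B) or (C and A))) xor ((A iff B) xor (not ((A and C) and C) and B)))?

A | B | C | D || (C and A) | ((C and A) xor B) | (A iff B) | (A and C) | ((A and C) and C) | not ((A and C) and C) | φ
F | F | F | F ||     F     |         F         |     T     |     F     |         F         |           T           | F
F | F | F | T ||     F     |         F         |     T     |     F     |         F         |           T           | T
F | F | T | F ||     F     |         F         |     T     |     F     |         F         |           T           | F
F | F | T | T ||     F     |         F         |     T     |     F     |         F         |           T           | T
F | T | F | F ||     F     |         T         |     F     |     F     |         F         |           T           | T
F | T | F | T ||     F     |         T         |     F     |     F     |         F         |           T           | F
F | T | T | F ||     F     |         T         |     F     |     F     |         F         |           T           | T
F | T | T | T ||     F     |         T         |     F     |     F     |         F         |           T           | F
T | F | F | F ||     F     |         F         |     F     |     F     |         F         |           T           | T
T | F | F | T ||     F     |         F         |     F     |     F     |         F         |           T           | F
T | F | T | F ||     T     |         T         |     F     |     T     |         T         |           F           | F
T | F | T | T ||     T     |         T         |     F     |     T     |         T         |           F           | T
T | T | F | F ||     F     |         T         |     T     |     F     |         F         |           T           | F
T | T | F | T ||     F     |         T         |     T     |     F     |         F         |           T           | T
T | T | T | F ||     T     |         F         |     T     |     T     |         T         |           F           | T
T | T | T | T ||     T     |         F         |     T     |     T     |         T         |           F           | F
The formula is true on 8 of the 16 rows.

8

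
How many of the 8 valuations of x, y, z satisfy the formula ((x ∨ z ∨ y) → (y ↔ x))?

x | y | z || ((x ∨ z ∨ y) → (y ↔ x))
1 | 1 | 1 ||            1           
1 | 1 | 0 ||            1           
1 | 0 | 1 ||            0           
1 | 0 | 0 ||            0           
0 | 1 | 1 ||            0           
0 | 1 | 0 ||            0           
0 | 0 | 1 ||            1           
0 | 0 | 0 ||            1           
The formula is true on 4 of the 8 rows.

4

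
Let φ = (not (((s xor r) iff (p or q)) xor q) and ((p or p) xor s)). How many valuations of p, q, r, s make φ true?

4

p  q  r  s  |  φ
F  F  F  F  |  F
F  F  F  T  |  T
F  F  T  F  |  F
F  F  T  T  |  F
F  T  F  F  |  F
F  T  F  T  |  T
F  T  T  F  |  F
F  T  T  T  |  F
T  F  F  F  |  T
T  F  F  T  |  F
T  F  T  F  |  F
T  F  T  T  |  F
T  T  F  F  |  F
T  T  F  T  |  F
T  T  T  F  |  T
T  T  T  T  |  F
The formula is true on 4 of the 16 rows.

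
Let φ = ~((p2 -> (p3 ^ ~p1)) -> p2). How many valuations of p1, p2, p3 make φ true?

p1  p2  p3  |  ~((p2 -> (p3 ^ ~p1)) -> p2)
1   1   1   |               0             
1   1   0   |               0             
1   0   1   |               1             
1   0   0   |               1             
0   1   1   |               0             
0   1   0   |               0             
0   0   1   |               1             
0   0   0   |               1             
The formula is true on 4 of the 8 rows.

4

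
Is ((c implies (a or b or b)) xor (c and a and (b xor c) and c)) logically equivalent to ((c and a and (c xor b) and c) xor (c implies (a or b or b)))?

a | b | c | φ | ψ
- | - | - | - | -
1 | 1 | 1 | 1 | 1
1 | 1 | 0 | 1 | 1
1 | 0 | 1 | 0 | 0
1 | 0 | 0 | 1 | 1
0 | 1 | 1 | 1 | 1
0 | 1 | 0 | 1 | 1
0 | 0 | 1 | 0 | 0
0 | 0 | 0 | 1 | 1
The columns for φ and ψ agree on every row, so they are logically equivalent.

equivalent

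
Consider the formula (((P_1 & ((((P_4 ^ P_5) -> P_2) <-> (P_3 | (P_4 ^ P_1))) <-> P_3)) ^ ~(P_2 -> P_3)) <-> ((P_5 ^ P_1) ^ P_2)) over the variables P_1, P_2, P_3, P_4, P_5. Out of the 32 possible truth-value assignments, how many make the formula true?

P_1  P_2  P_3  P_4  P_5  |  φ
 T    T    T    T    T   |  T
 T    T    T    T    F   |  F
 T    T    T    F    T   |  T
 T    T    T    F    F   |  F
 T    T    F    T    T   |  F
 T    T    F    T    F   |  T
 T    T    F    F    T   |  T
 T    T    F    F    F   |  F
 T    F    T    T    T   |  F
 T    F    T    T    F   |  F
 T    F    T    F    T   |  T
 T    F    T    F    F   |  T
 T    F    F    T    T   |  F
 T    F    F    T    F   |  F
 T    F    F    F    T   |  F
 T    F    F    F    F   |  F
 F    T    T    T    T   |  T
 F    T    T    T    F   |  F
 F    T    T    F    T   |  T
 F    T    T    F    F   |  F
 F    T    F    T    T   |  F
 F    T    F    T    F   |  T
 F    T    F    F    T   |  F
 F    T    F    F    F   |  T
 F    F    T    T    T   |  F
 F    F    T    T    F   |  T
 F    F    T    F    T   |  F
 F    F    T    F    F   |  T
 F    F    F    T    T   |  F
 F    F    F    T    F   |  T
 F    F    F    F    T   |  F
 F    F    F    F    F   |  T
The formula is true on 14 of the 32 rows.

14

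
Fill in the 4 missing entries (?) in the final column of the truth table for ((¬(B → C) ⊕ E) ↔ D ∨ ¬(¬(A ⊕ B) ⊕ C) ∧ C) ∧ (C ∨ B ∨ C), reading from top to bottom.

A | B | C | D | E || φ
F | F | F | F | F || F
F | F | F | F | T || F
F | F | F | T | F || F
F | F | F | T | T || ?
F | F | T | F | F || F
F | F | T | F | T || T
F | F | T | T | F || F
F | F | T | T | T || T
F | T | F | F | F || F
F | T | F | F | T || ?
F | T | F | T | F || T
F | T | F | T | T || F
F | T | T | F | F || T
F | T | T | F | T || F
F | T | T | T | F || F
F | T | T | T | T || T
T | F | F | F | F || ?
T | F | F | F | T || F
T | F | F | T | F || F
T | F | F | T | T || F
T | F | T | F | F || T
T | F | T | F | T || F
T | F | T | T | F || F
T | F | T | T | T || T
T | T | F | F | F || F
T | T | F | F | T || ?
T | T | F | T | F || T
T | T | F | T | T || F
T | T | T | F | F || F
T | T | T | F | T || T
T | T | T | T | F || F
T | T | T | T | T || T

Row A=F, B=F, C=F, D=T, E=T: ((¬(B → C) ⊕ E) ↔ D ∨ ¬(¬(A ⊕ B) ⊕ C) ∧ C) = T, (C ∨ B ∨ C) = F, so the formula = F.
Row A=F, B=T, C=F, D=F, E=T: ((¬(B → C) ⊕ E) ↔ D ∨ ¬(¬(A ⊕ B) ⊕ C) ∧ C) = T, (C ∨ B ∨ C) = T, so the formula = T.
Row A=T, B=F, C=F, D=F, E=F: ((¬(B → C) ⊕ E) ↔ D ∨ ¬(¬(A ⊕ B) ⊕ C) ∧ C) = T, (C ∨ B ∨ C) = F, so the formula = F.
Row A=T, B=T, C=F, D=F, E=T: ((¬(B → C) ⊕ E) ↔ D ∨ ¬(¬(A ⊕ B) ⊕ C) ∧ C) = T, (C ∨ B ∨ C) = T, so the formula = T.

F, T, F, T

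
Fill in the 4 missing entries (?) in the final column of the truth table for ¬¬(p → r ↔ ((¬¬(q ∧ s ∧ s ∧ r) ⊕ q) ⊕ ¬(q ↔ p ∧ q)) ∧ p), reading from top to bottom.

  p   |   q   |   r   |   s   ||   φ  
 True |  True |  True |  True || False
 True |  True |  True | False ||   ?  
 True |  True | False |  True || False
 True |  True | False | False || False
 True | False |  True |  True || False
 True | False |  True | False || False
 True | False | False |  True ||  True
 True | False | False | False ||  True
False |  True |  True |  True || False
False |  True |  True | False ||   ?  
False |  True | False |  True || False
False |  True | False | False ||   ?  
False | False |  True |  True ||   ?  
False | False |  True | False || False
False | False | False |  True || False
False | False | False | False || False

Row p=True, q=True, r=True, s=False: (p → r ↔ ((¬¬(q ∧ s ∧ s ∧ r) ⊕ q) ⊕ ¬(q ↔ p ∧ q)) ∧ p) = True, ¬(p → r ↔ ((¬¬(q ∧ s ∧ s ∧ r) ⊕ q) ⊕ ¬(q ↔ p ∧ q)) ∧ p) = False, so the formula = True.
Row p=False, q=True, r=True, s=False: (p → r ↔ ((¬¬(q ∧ s ∧ s ∧ r) ⊕ q) ⊕ ¬(q ↔ p ∧ q)) ∧ p) = False, ¬(p → r ↔ ((¬¬(q ∧ s ∧ s ∧ r) ⊕ q) ⊕ ¬(q ↔ p ∧ q)) ∧ p) = True, so the formula = False.
Row p=False, q=True, r=False, s=False: (p → r ↔ ((¬¬(q ∧ s ∧ s ∧ r) ⊕ q) ⊕ ¬(q ↔ p ∧ q)) ∧ p) = False, ¬(p → r ↔ ((¬¬(q ∧ s ∧ s ∧ r) ⊕ q) ⊕ ¬(q ↔ p ∧ q)) ∧ p) = True, so the formula = False.
Row p=False, q=False, r=True, s=True: (p → r ↔ ((¬¬(q ∧ s ∧ s ∧ r) ⊕ q) ⊕ ¬(q ↔ p ∧ q)) ∧ p) = False, ¬(p → r ↔ ((¬¬(q ∧ s ∧ s ∧ r) ⊕ q) ⊕ ¬(q ↔ p ∧ q)) ∧ p) = True, so the formula = False.

True, False, False, False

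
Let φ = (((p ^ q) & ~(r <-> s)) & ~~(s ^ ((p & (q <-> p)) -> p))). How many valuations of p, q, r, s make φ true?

2

p | q | r | s | φ
- | - | - | - | -
T | T | T | T | F
T | T | T | F | F
T | T | F | T | F
T | T | F | F | F
T | F | T | T | F
T | F | T | F | T
T | F | F | T | F
T | F | F | F | F
F | T | T | T | F
F | T | T | F | T
F | T | F | T | F
F | T | F | F | F
F | F | T | T | F
F | F | T | F | F
F | F | F | T | F
F | F | F | F | F
The formula is true on 2 of the 16 rows.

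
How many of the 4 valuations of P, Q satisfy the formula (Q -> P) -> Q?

P  Q  |  ((Q -> P) -> Q)
1  1  |         1       
1  0  |         0       
0  1  |         1       
0  0  |         0       
The formula is true on 2 of the 4 rows.

2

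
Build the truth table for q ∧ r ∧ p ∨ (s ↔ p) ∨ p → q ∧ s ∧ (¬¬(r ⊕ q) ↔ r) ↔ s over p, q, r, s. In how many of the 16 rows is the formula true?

12

p | q | r | s || φ
F | F | F | F || T
F | F | F | T || T
F | F | T | F || T
F | F | T | T || T
F | T | F | F || T
F | T | F | T || T
F | T | T | F || T
F | T | T | T || T
T | F | F | F || T
T | F | F | T || F
T | F | T | F || T
T | F | T | T || F
T | T | F | F || T
T | T | F | T || F
T | T | T | F || T
T | T | T | T || F
The formula is true on 12 of the 16 rows.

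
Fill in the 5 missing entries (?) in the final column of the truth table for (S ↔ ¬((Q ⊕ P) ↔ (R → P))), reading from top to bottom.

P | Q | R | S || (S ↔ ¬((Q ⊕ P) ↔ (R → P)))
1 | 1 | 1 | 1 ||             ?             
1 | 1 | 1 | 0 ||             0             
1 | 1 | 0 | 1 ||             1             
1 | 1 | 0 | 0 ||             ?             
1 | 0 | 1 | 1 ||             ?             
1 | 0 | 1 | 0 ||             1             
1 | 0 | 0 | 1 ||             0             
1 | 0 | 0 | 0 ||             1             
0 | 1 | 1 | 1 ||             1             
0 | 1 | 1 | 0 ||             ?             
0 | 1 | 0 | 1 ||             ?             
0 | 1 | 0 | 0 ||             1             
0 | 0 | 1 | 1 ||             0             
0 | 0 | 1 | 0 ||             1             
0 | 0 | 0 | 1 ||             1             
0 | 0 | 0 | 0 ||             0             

1, 0, 0, 0, 0

Row P=1, Q=1, R=1, S=1: ¬((Q ⊕ P) ↔ (R → P)) = 1, so (S ↔ ¬((Q ⊕ P) ↔ (R → P))) = 1.
Row P=1, Q=1, R=0, S=0: ¬((Q ⊕ P) ↔ (R → P)) = 1, so (S ↔ ¬((Q ⊕ P) ↔ (R → P))) = 0.
Row P=1, Q=0, R=1, S=1: ¬((Q ⊕ P) ↔ (R → P)) = 0, so (S ↔ ¬((Q ⊕ P) ↔ (R → P))) = 0.
Row P=0, Q=1, R=1, S=0: ¬((Q ⊕ P) ↔ (R → P)) = 1, so (S ↔ ¬((Q ⊕ P) ↔ (R → P))) = 0.
Row P=0, Q=1, R=0, S=1: ¬((Q ⊕ P) ↔ (R → P)) = 0, so (S ↔ ¬((Q ⊕ P) ↔ (R → P))) = 0.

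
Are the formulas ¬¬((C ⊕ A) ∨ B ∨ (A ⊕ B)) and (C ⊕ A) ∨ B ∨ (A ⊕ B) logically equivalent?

equivalent

A | B | C | φ | ψ
- | - | - | - | -
0 | 0 | 0 | 0 | 0
0 | 0 | 1 | 1 | 1
0 | 1 | 0 | 1 | 1
0 | 1 | 1 | 1 | 1
1 | 0 | 0 | 1 | 1
1 | 0 | 1 | 1 | 1
1 | 1 | 0 | 1 | 1
1 | 1 | 1 | 1 | 1
The columns for φ and ψ agree on every row, so they are logically equivalent.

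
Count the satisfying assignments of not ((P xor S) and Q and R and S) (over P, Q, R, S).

15

  P   |   Q   |   R   |   S   || (P xor S) |   φ  
 True |  True |  True |  True ||   False   |  True
 True |  True |  True | False ||    True   |  True
 True |  True | False |  True ||   False   |  True
 True |  True | False | False ||    True   |  True
 True | False |  True |  True ||   False   |  True
 True | False |  True | False ||    True   |  True
 True | False | False |  True ||   False   |  True
 True | False | False | False ||    True   |  True
False |  True |  True |  True ||    True   | False
False |  True |  True | False ||   False   |  True
False |  True | False |  True ||    True   |  True
False |  True | False | False ||   False   |  True
False | False |  True |  True ||    True   |  True
False | False |  True | False ||   False   |  True
False | False | False |  True ||    True   |  True
False | False | False | False ||   False   |  True
The formula is true on 15 of the 16 rows.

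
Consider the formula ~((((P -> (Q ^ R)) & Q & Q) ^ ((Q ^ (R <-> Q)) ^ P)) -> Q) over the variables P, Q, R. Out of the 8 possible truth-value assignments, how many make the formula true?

P  Q  R  |  (Q ^ R)  (P -> (Q ^ R))  ((P -> (Q ^ R)) & Q & Q)  (R <-> Q)  (Q ^ (R <-> Q))  ((Q ^ (R <-> Q)) ^ P)  φ
F  F  F  |     F           T                    F                  T             T                   T            T
F  F  T  |     T           T                    F                  F             F                   F            F
F  T  F  |     T           T                    T                  F             T                   T            F
F  T  T  |     F           T                    T                  T             F                   F            F
T  F  F  |     F           F                    F                  T             T                   F            F
T  F  T  |     T           T                    F                  F             F                   T            T
T  T  F  |     T           T                    T                  F             T                   F            F
T  T  T  |     F           F                    F                  T             F                   T            F
The formula is true on 2 of the 8 rows.

2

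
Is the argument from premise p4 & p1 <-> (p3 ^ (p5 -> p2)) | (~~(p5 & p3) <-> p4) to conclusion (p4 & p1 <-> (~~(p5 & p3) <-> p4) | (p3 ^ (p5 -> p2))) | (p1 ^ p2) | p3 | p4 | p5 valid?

yes

p1  p2  p3  p4  p5  |  φ  ψ
T   T   T   T   T   |  T  T
T   T   T   T   F   |  F  T
T   T   T   F   T   |  T  T
T   T   T   F   F   |  F  T
T   T   F   T   T   |  T  T
T   T   F   T   F   |  T  T
T   T   F   F   T   |  F  T
T   T   F   F   F   |  F  F
T   F   T   T   T   |  T  T
T   F   T   T   F   |  F  T
T   F   T   F   T   |  F  T
T   F   T   F   F   |  F  T
T   F   F   T   T   |  F  T
T   F   F   T   F   |  T  T
T   F   F   F   T   |  F  T
T   F   F   F   F   |  F  T
F   T   T   T   T   |  F  T
F   T   T   T   F   |  T  T
F   T   T   F   T   |  T  T
F   T   T   F   F   |  F  T
F   T   F   T   T   |  F  T
F   T   F   T   F   |  F  T
F   T   F   F   T   |  F  T
F   T   F   F   F   |  F  T
F   F   T   T   T   |  F  T
F   F   T   T   F   |  T  T
F   F   T   F   T   |  F  T
F   F   T   F   F   |  F  T
F   F   F   T   T   |  T  T
F   F   F   T   F   |  F  T
F   F   F   F   T   |  F  T
F   F   F   F   F   |  F  F
In every row where φ is true, ψ is also true, so φ ⊨ ψ.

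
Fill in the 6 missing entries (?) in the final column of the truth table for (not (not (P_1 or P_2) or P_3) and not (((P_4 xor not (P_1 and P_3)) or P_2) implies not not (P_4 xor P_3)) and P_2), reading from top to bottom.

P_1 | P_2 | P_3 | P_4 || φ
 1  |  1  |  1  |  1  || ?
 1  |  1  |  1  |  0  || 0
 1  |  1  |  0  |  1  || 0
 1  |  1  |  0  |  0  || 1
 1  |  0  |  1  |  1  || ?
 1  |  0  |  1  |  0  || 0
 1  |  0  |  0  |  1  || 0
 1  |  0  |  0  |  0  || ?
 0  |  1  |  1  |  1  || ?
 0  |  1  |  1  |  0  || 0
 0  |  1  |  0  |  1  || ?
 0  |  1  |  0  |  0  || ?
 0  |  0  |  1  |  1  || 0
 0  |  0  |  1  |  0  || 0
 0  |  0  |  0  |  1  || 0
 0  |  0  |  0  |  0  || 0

Row P_1=1, P_2=1, P_3=1, P_4=1: not (not (P_1 or P_2) or P_3) = 0, not (((P_4 xor not (P_1 and P_3)) or P_2) implies not not (P_4 xor P_3)) = 1, so the formula = 0.
Row P_1=1, P_2=0, P_3=1, P_4=1: not (not (P_1 or P_2) or P_3) = 0, not (((P_4 xor not (P_1 and P_3)) or P_2) implies not not (P_4 xor P_3)) = 1, so the formula = 0.
Row P_1=1, P_2=0, P_3=0, P_4=0: not (not (P_1 or P_2) or P_3) = 1, not (((P_4 xor not (P_1 and P_3)) or P_2) implies not not (P_4 xor P_3)) = 1, so the formula = 0.
Row P_1=0, P_2=1, P_3=1, P_4=1: not (not (P_1 or P_2) or P_3) = 0, not (((P_4 xor not (P_1 and P_3)) or P_2) implies not not (P_4 xor P_3)) = 1, so the formula = 0.
Row P_1=0, P_2=1, P_3=0, P_4=1: not (not (P_1 or P_2) or P_3) = 1, not (((P_4 xor not (P_1 and P_3)) or P_2) implies not not (P_4 xor P_3)) = 0, so the formula = 0.
Row P_1=0, P_2=1, P_3=0, P_4=0: not (not (P_1 or P_2) or P_3) = 1, not (((P_4 xor not (P_1 and P_3)) or P_2) implies not not (P_4 xor P_3)) = 1, so the formula = 1.

0, 0, 0, 0, 0, 1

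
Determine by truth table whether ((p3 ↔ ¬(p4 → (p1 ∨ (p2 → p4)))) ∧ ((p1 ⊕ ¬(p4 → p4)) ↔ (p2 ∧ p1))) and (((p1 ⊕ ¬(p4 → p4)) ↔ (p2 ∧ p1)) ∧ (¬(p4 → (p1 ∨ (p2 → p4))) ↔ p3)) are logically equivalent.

equivalent

p1 | p2 | p3 | p4 | φ | ψ
-- | -- | -- | -- | - | -
F  | F  | F  | F  | T | T
F  | F  | F  | T  | T | T
F  | F  | T  | F  | F | F
F  | F  | T  | T  | F | F
F  | T  | F  | F  | T | T
F  | T  | F  | T  | T | T
F  | T  | T  | F  | F | F
F  | T  | T  | T  | F | F
T  | F  | F  | F  | F | F
T  | F  | F  | T  | F | F
T  | F  | T  | F  | F | F
T  | F  | T  | T  | F | F
T  | T  | F  | F  | T | T
T  | T  | F  | T  | T | T
T  | T  | T  | F  | F | F
T  | T  | T  | T  | F | F
The columns for φ and ψ agree on every row, so they are logically equivalent.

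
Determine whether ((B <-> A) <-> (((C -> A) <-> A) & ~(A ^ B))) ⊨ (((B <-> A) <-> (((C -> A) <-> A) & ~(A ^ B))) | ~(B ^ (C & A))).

A  B  C  |  φ  ψ
1  1  1  |  1  1
1  1  0  |  1  1
1  0  1  |  1  1
1  0  0  |  1  1
0  1  1  |  1  1
0  1  0  |  1  1
0  0  1  |  1  1
0  0  0  |  0  1
In every row where φ is true, ψ is also true, so φ ⊨ ψ.

yes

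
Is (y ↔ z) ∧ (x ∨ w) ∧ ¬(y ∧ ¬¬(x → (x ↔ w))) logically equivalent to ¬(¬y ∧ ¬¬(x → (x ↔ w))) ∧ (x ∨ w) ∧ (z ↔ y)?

not equivalent

  x      y      z      w    |    φ      ψ  
False  False  False  False  |  False  False
False  False  False   True  |   True  False
False  False   True  False  |  False  False
False  False   True   True  |  False  False
False   True  False  False  |  False  False
False   True  False   True  |  False  False
False   True   True  False  |  False  False
False   True   True   True  |  False   True
 True  False  False  False  |   True   True
 True  False  False   True  |   True  False
 True  False   True  False  |  False  False
 True  False   True   True  |  False  False
 True   True  False  False  |  False  False
 True   True  False   True  |  False  False
 True   True   True  False  |   True   True
 True   True   True   True  |  False   True
The columns differ at x=False, y=False, z=False, w=True (φ=True, ψ=False), so they are not equivalent.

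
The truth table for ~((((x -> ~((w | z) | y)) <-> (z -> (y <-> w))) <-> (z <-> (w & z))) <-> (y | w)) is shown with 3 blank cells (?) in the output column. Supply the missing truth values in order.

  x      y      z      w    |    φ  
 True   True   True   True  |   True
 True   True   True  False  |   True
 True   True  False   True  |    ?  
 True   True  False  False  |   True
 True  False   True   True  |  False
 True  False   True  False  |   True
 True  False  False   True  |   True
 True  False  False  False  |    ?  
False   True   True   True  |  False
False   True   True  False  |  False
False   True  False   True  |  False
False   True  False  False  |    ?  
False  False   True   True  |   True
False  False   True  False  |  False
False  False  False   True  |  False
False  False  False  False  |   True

True, True, False

Row 3: (((x -> ~((w | z) | y)) <-> (z -> (y <-> w))) <-> (z <-> (w & z))) = False, (y | w) = True, ((((x -> ~((w | z) | y)) <-> (z -> (y <-> w))) <-> (z <-> (w & z))) <-> (y | w)) = False, so the formula = True.
Row 8: (((x -> ~((w | z) | y)) <-> (z -> (y <-> w))) <-> (z <-> (w & z))) = True, (y | w) = False, ((((x -> ~((w | z) | y)) <-> (z -> (y <-> w))) <-> (z <-> (w & z))) <-> (y | w)) = False, so the formula = True.
Row 12: (((x -> ~((w | z) | y)) <-> (z -> (y <-> w))) <-> (z <-> (w & z))) = True, (y | w) = True, ((((x -> ~((w | z) | y)) <-> (z -> (y <-> w))) <-> (z <-> (w & z))) <-> (y | w)) = True, so the formula = False.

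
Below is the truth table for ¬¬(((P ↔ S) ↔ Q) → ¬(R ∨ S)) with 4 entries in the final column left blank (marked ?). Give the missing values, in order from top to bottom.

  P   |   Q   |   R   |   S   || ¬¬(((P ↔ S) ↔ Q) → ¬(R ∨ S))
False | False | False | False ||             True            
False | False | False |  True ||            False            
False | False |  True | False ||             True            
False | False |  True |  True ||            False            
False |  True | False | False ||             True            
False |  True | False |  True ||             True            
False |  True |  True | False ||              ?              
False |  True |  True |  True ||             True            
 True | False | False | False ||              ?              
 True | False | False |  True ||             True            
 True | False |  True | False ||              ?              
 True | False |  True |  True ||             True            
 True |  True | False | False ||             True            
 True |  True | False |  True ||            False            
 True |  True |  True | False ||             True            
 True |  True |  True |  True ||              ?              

False, True, False, False

Row P=False, Q=True, R=True, S=False: (((P ↔ S) ↔ Q) → ¬(R ∨ S)) = False, ¬(((P ↔ S) ↔ Q) → ¬(R ∨ S)) = True, so ¬¬(((P ↔ S) ↔ Q) → ¬(R ∨ S)) = False.
Row P=True, Q=False, R=False, S=False: (((P ↔ S) ↔ Q) → ¬(R ∨ S)) = True, ¬(((P ↔ S) ↔ Q) → ¬(R ∨ S)) = False, so ¬¬(((P ↔ S) ↔ Q) → ¬(R ∨ S)) = True.
Row P=True, Q=False, R=True, S=False: (((P ↔ S) ↔ Q) → ¬(R ∨ S)) = False, ¬(((P ↔ S) ↔ Q) → ¬(R ∨ S)) = True, so ¬¬(((P ↔ S) ↔ Q) → ¬(R ∨ S)) = False.
Row P=True, Q=True, R=True, S=True: (((P ↔ S) ↔ Q) → ¬(R ∨ S)) = False, ¬(((P ↔ S) ↔ Q) → ¬(R ∨ S)) = True, so ¬¬(((P ↔ S) ↔ Q) → ¬(R ∨ S)) = False.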